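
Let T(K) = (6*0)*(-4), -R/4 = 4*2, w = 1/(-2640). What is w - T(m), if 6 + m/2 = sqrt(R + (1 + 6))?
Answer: -1/2640 ≈ -0.00037879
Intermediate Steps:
w = -1/2640 ≈ -0.00037879
R = -32 (R = -16*2 = -4*8 = -32)
m = -12 + 10*I (m = -12 + 2*sqrt(-32 + (1 + 6)) = -12 + 2*sqrt(-32 + 7) = -12 + 2*sqrt(-25) = -12 + 2*(5*I) = -12 + 10*I ≈ -12.0 + 10.0*I)
T(K) = 0 (T(K) = 0*(-4) = 0)
w - T(m) = -1/2640 - 1*0 = -1/2640 + 0 = -1/2640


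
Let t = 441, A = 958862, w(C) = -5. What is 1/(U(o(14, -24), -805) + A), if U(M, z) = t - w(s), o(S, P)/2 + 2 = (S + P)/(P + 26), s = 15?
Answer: 1/959308 ≈ 1.0424e-6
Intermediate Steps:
o(S, P) = -4 + 2*(P + S)/(26 + P) (o(S, P) = -4 + 2*((S + P)/(P + 26)) = -4 + 2*((P + S)/(26 + P)) = -4 + 2*(P + S)/(26 + P))
U(M, z) = 446 (U(M, z) = 441 - 1*(-5) = 441 + 5 = 446)
1/(U(o(14, -24), -805) + A) = 1/(446 + 958862) = 1/959308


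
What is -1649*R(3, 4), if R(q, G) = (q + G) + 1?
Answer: -13192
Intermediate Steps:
R(q, G) = 1 + G + q (R(q, G) = (G + q) + 1 = 1 + G + q)
-1649*R(3, 4) = -1649*(1 + 4 + 3) = -1649*8 = -13192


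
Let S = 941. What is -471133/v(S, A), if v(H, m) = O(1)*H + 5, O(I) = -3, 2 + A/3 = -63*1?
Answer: 471133/2818 ≈ 167.19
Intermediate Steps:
A = -195 (A = -6 + 3*(-63*1) = -6 + 3*(-63) = -6 - 189 = -195)
v(H, m) = 5 - 3*H (v(H, m) = -3*H + 5 = 5 - 3*H)
-471133/v(S, A) = -471133/(5 - 3*941) = -471133/(5 - 2823) = -471133/(-2818) = -471133*(-1/2818) = 471133/2818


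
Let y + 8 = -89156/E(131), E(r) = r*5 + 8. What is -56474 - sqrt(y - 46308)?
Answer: -56474 - 2*I*sqrt(5104547058)/663 ≈ -56474.0 - 215.52*I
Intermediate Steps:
E(r) = 8 + 5*r (E(r) = 5*r + 8 = 8 + 5*r)
y = -94460/663 (y = -8 - 89156/(8 + 5*131) = -8 - 89156/(8 + 655) = -8 - 89156/663 = -94460/663 ≈ -142.47)
-56474 - sqrt(y - 46308) = -56474 - sqrt(-94460/663 - 46308) = -56474 - sqrt(-30796664/663) = -56474 - 2*I*sqrt(5104547058)/663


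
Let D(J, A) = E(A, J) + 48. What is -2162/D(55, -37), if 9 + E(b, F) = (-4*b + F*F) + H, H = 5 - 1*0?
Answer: -2162/3217 ≈ -0.67205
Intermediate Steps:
H = 5 (H = 5 + 0 = 5)
E(b, F) = -4 + F² - 4*b (E(b, F) = -9 + ((-4*b + F*F) + 5) = -9 + ((-4*b + F²) + 5) = -9 + ((F² - 4*b) + 5) = -9 + (5 + F² - 4*b) = -4 + F² - 4*b)
D(J, A) = 44 + J² - 4*A (D(J, A) = (-4 + J² - 4*A) + 48 = 44 + J² - 4*A)
-2162/D(55, -37) = -2162/(44 + 55² - 4*(-37)) = -2162/(44 + 3025 + 148) = -2162/3217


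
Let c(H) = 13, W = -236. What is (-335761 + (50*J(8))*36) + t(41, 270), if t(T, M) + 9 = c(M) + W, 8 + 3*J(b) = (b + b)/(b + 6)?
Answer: -2380751/7 ≈ -3.4011e+5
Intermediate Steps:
J(b) = -8/3 + 2*b/(3*(6 + b)) (J(b) = -8/3 + ((b + b)/(b + 6))/3 = -8/3 + ((2*b)/(6 + b))/3 = -8/3 + (2*b/(6 + b))/3 = -8/3 + 2*b/(3*(6 + b)))
t(T, M) = -232 (t(T, M) = -9 + (13 - 236) = -9 - 223 = -232)
(-335761 + (50*J(8))*36) + t(41, 270) = (-335761 + (50*(2*(-8 - 1*8)/(6 + 8)))*36) - 232 = (-335761 + (50*(2*(-8 - 8)/14))*36) - 232 = (-335761 + (50*(2*(1/14)*(-16)))*36) - 232 = (-335761 + (50*(-16/7))*36) - 232 = (-335761 - 800/7*36) - 232 = (-335761 - 28800/7) - 232 = -2379127/7 - 232 = -2380751/7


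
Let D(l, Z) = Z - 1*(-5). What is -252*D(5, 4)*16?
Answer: -36288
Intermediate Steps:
D(l, Z) = 5 + Z (D(l, Z) = Z + 5 = 5 + Z)
-252*D(5, 4)*16 = -252*(5 + 4)*16 = -2268*16 = -252*144 = -36288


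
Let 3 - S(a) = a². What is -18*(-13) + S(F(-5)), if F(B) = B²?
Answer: -388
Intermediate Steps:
S(a) = 3 - a²
-18*(-13) + S(F(-5)) = -18*(-13) + (3 - ((-5)²)²) = 234 + (3 - 1*25²) = 234 + (3 - 1*625) = 234 + (3 - 625) = 234 - 622 = -388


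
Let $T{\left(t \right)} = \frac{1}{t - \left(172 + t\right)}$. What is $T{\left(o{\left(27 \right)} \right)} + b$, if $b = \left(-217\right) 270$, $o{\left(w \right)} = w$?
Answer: $- \frac{10077481}{172} \approx -58590.0$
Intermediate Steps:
$b = -58590$
$T{\left(t \right)} = - \frac{1}{172}$ ($T{\left(t \right)} = \frac{1}{-172} = - \frac{1}{172}$)
$T{\left(o{\left(27 \right)} \right)} + b = - \frac{1}{172} - 58590 = - \frac{10077481}{172}$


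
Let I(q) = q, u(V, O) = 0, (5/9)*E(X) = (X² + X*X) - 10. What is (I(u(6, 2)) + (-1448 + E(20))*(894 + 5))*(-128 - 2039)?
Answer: 50651458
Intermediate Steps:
E(X) = -18 + 18*X²/5 (E(X) = 9*((X² + X*X) - 10)/5 = 9*((X² + X²) - 10)/5 = 9*(2*X² - 10)/5 = 9*(-10 + 2*X²)/5 = -18 + 18*X²/5)
(I(u(6, 2)) + (-1448 + E(20))*(894 + 5))*(-128 - 2039) = (0 + (-1448 + (-18 + (18/5)*20²))*(894 + 5))*(-128 - 2039) = (0 + (-1448 + (-18 + (18/5)*400))*899)*(-2167) = (0 + (-1448 + (-18 + 1440))*899)*(-2167) = (0 + (-1448 + 1422)*899)*(-2167) = (0 - 26*899)*(-2167) = (0 - 23374)*(-2167) = -23374*(-2167) = 50651458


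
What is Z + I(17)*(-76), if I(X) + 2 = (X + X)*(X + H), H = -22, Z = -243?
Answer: 12829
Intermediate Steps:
I(X) = -2 + 2*X*(-22 + X) (I(X) = -2 + (X + X)*(X - 22) = -2 + (2*X)*(-22 + X) = -2 + 2*X*(-22 + X))
Z + I(17)*(-76) = -243 + (-2 - 44*17 + 2*17**2)*(-76) = -243 + (-2 - 748 + 2*289)*(-76) = -243 + (-2 - 748 + 578)*(-76) = -243 - 172*(-76) = -243 + 13072 = 12829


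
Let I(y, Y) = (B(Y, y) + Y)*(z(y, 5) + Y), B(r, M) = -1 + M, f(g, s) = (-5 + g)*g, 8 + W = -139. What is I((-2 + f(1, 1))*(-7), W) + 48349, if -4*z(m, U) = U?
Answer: 128127/2 ≈ 64064.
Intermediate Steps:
W = -147 (W = -8 - 139 = -147)
z(m, U) = -U/4
f(g, s) = g*(-5 + g)
I(y, Y) = (-5/4 + Y)*(-1 + Y + y) (I(y, Y) = ((-1 + y) + Y)*(-¼*5 + Y) = (-1 + Y + y)*(-5/4 + Y) = (-5/4 + Y)*(-1 + Y + y))
I((-2 + f(1, 1))*(-7), W) + 48349 = (5/4 + (-147)² - 9/4*(-147) - 5*(-2 + 1*(-5 + 1))*(-7)/4 - 147*(-2 + 1*(-5 + 1))*(-7)) + 48349 = (5/4 + 21609 + 1323/4 - 5*(-2 + 1*(-4))*(-7)/4 - 147*(-2 + 1*(-4))*(-7)) + 48349 = (5/4 + 21609 + 1323/4 - 5*(-2 - 4)*(-7)/4 - 147*(-2 - 4)*(-7)) + 48349 = (5/4 + 21609 + 1323/4 - (-15)*(-7)/2 - (-882)*(-7)) + 48349 = (5/4 + 21609 + 1323/4 - 5/4*42 - 147*42) + 48349 = (5/4 + 21609 + 1323/4 - 105/2 - 6174) + 48349 = 31429/2 + 48349 = 128127/2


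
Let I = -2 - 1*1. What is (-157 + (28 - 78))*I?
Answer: 621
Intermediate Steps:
I = -3 (I = -2 - 1 = -3)
(-157 + (28 - 78))*I = (-157 + (28 - 78))*(-3) = (-157 - 50)*(-3) = -207*(-3) = 621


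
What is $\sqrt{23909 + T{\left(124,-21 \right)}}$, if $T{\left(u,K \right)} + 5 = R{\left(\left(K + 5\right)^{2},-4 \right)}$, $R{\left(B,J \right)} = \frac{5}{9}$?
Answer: $\frac{\sqrt{215141}}{3} \approx 154.61$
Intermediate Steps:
$R{\left(B,J \right)} = \frac{5}{9}$ ($R{\left(B,J \right)} = 5 \cdot \frac{1}{9} = \frac{5}{9}$)
$T{\left(u,K \right)} = - \frac{40}{9}$ ($T{\left(u,K \right)} = -5 + \frac{5}{9} = - \frac{40}{9}$)
$\sqrt{23909 + T{\left(124,-21 \right)}} = \sqrt{23909 - \frac{40}{9}} = \sqrt{\frac{215141}{9}} = \frac{\sqrt{215141}}{3}$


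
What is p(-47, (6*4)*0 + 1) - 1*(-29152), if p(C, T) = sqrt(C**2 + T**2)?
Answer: 29152 + sqrt(2210) ≈ 29199.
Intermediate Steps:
p(-47, (6*4)*0 + 1) - 1*(-29152) = sqrt((-47)**2 + ((6*4)*0 + 1)**2) - 1*(-29152) = sqrt(2209 + (24*0 + 1)**2) + 29152 = sqrt(2209 + (0 + 1)**2) + 29152 = sqrt(2209 + 1**2) + 29152 = sqrt(2209 + 1) + 29152 = sqrt(2210) + 29152 = 29152 + sqrt(2210)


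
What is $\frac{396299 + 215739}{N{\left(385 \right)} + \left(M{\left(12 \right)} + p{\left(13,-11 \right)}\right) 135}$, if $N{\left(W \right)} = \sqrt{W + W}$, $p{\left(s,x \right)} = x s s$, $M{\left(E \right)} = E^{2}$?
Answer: $- \frac{4048631370}{1531537853} - \frac{87434 \sqrt{770}}{7657689265} \approx -2.6438$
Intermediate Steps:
$p{\left(s,x \right)} = x s^{2}$ ($p{\left(s,x \right)} = s x s = x s^{2}$)
$N{\left(W \right)} = \sqrt{2} \sqrt{W}$ ($N{\left(W \right)} = \sqrt{2 W} = \sqrt{2} \sqrt{W}$)
$\frac{396299 + 215739}{N{\left(385 \right)} + \left(M{\left(12 \right)} + p{\left(13,-11 \right)}\right) 135} = \frac{396299 + 215739}{\sqrt{2} \sqrt{385} + \left(12^{2} - 11 \cdot 13^{2}\right) 135} = \frac{612038}{\sqrt{770} + \left(144 - 1859\right) 135} = \frac{612038}{\sqrt{770} - 231525} = \frac{612038}{-231525 + \sqrt{770}}$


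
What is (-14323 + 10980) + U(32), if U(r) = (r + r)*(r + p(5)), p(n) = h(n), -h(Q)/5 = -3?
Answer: -335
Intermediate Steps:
h(Q) = 15 (h(Q) = -5*(-3) = 15)
p(n) = 15
U(r) = 2*r*(15 + r) (U(r) = (r + r)*(r + 15) = (2*r)*(15 + r) = 2*r*(15 + r))
(-14323 + 10980) + U(32) = (-14323 + 10980) + 2*32*(15 + 32) = -3343 + 2*32*47 = -3343 + 3008 = -335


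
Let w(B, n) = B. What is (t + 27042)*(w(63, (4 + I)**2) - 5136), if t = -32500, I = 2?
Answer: 27688434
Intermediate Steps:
(t + 27042)*(w(63, (4 + I)**2) - 5136) = (-32500 + 27042)*(63 - 5136) = -5458*(-5073) = 27688434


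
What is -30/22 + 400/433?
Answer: -2095/4763 ≈ -0.43985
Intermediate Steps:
-30/22 + 400/433 = -30*1/22 + 400*(1/433) = -15/11 + 400/433 = -2095/4763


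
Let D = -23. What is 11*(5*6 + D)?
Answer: 77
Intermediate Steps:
11*(5*6 + D) = 11*(5*6 - 23) = 11*(30 - 23) = 11*7 = 77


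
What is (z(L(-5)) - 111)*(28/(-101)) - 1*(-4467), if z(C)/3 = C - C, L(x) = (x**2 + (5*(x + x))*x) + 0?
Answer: 454275/101 ≈ 4497.8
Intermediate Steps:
L(x) = 11*x**2 (L(x) = (x**2 + (5*(2*x))*x) + 0 = (x**2 + (10*x)*x) + 0 = (x**2 + 10*x**2) + 0 = 11*x**2 + 0 = 11*x**2)
z(C) = 0 (z(C) = 3*(C - C) = 3*0 = 0)
(z(L(-5)) - 111)*(28/(-101)) - 1*(-4467) = (0 - 111)*(28/(-101)) - 1*(-4467) = -3108*(-1)/101 + 4467 = -111*(-28/101) + 4467 = 3108/101 + 4467 = 454275/101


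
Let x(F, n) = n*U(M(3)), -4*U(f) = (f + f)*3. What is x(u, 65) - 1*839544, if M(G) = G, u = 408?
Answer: -1679673/2 ≈ -8.3984e+5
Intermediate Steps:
U(f) = -3*f/2 (U(f) = -(f + f)*3/4 = -2*f*3/4 = -3*f/2)
x(F, n) = -9*n/2 (x(F, n) = n*(-3/2*3) = n*(-9/2) = -9*n/2)
x(u, 65) - 1*839544 = -9/2*65 - 1*839544 = -585/2 - 839544 = -1679673/2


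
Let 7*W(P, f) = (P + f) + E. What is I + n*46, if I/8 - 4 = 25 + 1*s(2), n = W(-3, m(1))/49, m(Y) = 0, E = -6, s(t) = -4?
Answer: 68186/343 ≈ 198.79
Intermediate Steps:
W(P, f) = -6/7 + P/7 + f/7 (W(P, f) = ((P + f) - 6)/7 = (-6 + P + f)/7 = -6/7 + P/7 + f/7)
n = -9/343 (n = (-6/7 + (⅐)*(-3) + (⅐)*0)/49 = (-6/7 - 3/7 + 0)*(1/49) = -9/7*1/49 = -9/343 ≈ -0.026239)
I = 200 (I = 32 + 8*(25 + 1*(-4)) = 32 + 8*(25 - 4) = 32 + 8*21 = 32 + 168 = 200)
I + n*46 = 200 - 9/343*46 = 200 - 414/343 = 68186/343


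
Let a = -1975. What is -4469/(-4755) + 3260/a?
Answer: -267001/375645 ≈ -0.71078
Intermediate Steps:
-4469/(-4755) + 3260/a = -4469/(-4755) + 3260/(-1975) = -4469*(-1/4755) + 3260*(-1/1975) = 4469/4755 - 652/395 = -267001/375645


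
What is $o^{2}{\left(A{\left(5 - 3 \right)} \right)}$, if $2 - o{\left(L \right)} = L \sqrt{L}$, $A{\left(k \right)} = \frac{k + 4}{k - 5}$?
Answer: $-4 + 8 i \sqrt{2} \approx -4.0 + 11.314 i$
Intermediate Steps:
$A{\left(k \right)} = \frac{4 + k}{-5 + k}$
$o{\left(L \right)} = 2 - L^{\frac{3}{2}}$ ($o{\left(L \right)} = 2 - L \sqrt{L} = 2 - L^{\frac{3}{2}}$)
$o^{2}{\left(A{\left(5 - 3 \right)} \right)} = \left(2 - \left(\frac{4 + \left(5 - 3\right)}{-5 + \left(5 - 3\right)}\right)^{\frac{3}{2}}\right)^{2} = \left(2 - \left(\frac{4 + 2}{-5 + 2}\right)^{\frac{3}{2}}\right)^{2} = \left(2 - \left(\frac{1}{-3} \cdot 6\right)^{\frac{3}{2}}\right)^{2} = \left(2 - \left(\left(- \frac{1}{3}\right) 6\right)^{\frac{3}{2}}\right)^{2} = \left(2 - \left(-2\right)^{\frac{3}{2}}\right)^{2} = \left(2 - - 2 i \sqrt{2}\right)^{2} = \left(2 + 2 i \sqrt{2}\right)^{2}$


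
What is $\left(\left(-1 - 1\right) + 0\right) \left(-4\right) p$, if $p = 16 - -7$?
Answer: $184$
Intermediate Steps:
$p = 23$ ($p = 16 + 7 = 23$)
$\left(\left(-1 - 1\right) + 0\right) \left(-4\right) p = \left(\left(-1 - 1\right) + 0\right) \left(-4\right) 23 = \left(-2 + 0\right) \left(-4\right) 23 = \left(-2\right) \left(-4\right) 23 = 8 \cdot 23 = 184$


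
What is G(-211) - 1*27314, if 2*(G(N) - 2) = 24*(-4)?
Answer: -27360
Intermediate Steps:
G(N) = -46 (G(N) = 2 + (24*(-4))/2 = 2 + (1/2)*(-96) = 2 - 48 = -46)
G(-211) - 1*27314 = -46 - 1*27314 = -46 - 27314 = -27360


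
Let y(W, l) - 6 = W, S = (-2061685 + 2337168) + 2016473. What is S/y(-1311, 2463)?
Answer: -2291956/1305 ≈ -1756.3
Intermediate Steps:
S = 2291956 (S = 275483 + 2016473 = 2291956)
y(W, l) = 6 + W
S/y(-1311, 2463) = 2291956/(6 - 1311) = 2291956/(-1305) = 2291956*(-1/1305) = -2291956/1305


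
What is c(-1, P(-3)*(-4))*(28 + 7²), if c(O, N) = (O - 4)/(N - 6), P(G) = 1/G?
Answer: 165/2 ≈ 82.500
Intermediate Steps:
c(O, N) = (-4 + O)/(-6 + N)
c(-1, P(-3)*(-4))*(28 + 7²) = ((-4 - 1)/(-6 - 4/(-3)))*(28 + 7²) = (-5/(-6 - ⅓*(-4)))*(28 + 49) = (-5/(-6 + 4/3))*77 = (-5/(-14/3))*77 = -3/14*(-5)*77 = (15/14)*77 = 165/2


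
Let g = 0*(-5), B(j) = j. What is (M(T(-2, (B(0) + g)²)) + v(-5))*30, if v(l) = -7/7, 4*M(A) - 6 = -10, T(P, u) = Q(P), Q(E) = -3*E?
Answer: -60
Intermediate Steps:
g = 0
T(P, u) = -3*P
M(A) = -1 (M(A) = 3/2 + (¼)*(-10) = 3/2 - 5/2 = -1)
v(l) = -1 (v(l) = -7*⅐ = -1)
(M(T(-2, (B(0) + g)²)) + v(-5))*30 = (-1 - 1)*30 = -2*30 = -60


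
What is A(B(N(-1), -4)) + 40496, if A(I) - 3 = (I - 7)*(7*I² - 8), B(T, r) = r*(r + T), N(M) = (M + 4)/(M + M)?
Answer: 91199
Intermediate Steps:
N(M) = (4 + M)/(2*M) (N(M) = (4 + M)/((2*M)) = (4 + M)*(1/(2*M)) = (4 + M)/(2*M))
B(T, r) = r*(T + r)
A(I) = 3 + (-8 + 7*I²)*(-7 + I) (A(I) = 3 + (I - 7)*(7*I² - 8) = 3 + (-7 + I)*(-8 + 7*I²) = 3 + (-8 + 7*I²)*(-7 + I))
A(B(N(-1), -4)) + 40496 = (59 - 49*16*((½)*(4 - 1)/(-1) - 4)² - (-32)*((½)*(4 - 1)/(-1) - 4) + 7*(-4*((½)*(4 - 1)/(-1) - 4))³) + 40496 = (59 - 49*16*((½)*(-1)*3 - 4)² - (-32)*((½)*(-1)*3 - 4) + 7*(-4*((½)*(-1)*3 - 4))³) + 40496 = (59 - 49*16*(-3/2 - 4)² - (-32)*(-3/2 - 4) + 7*(-4*(-3/2 - 4))³) + 40496 = (59 - 49*(-4*(-11/2))² - (-32)*(-11)/2 + 7*(-4*(-11/2))³) + 40496 = (59 - 49*22² - 8*22 + 7*22³) + 40496 = (59 - 49*484 - 176 + 7*10648) + 40496 = (59 - 23716 - 176 + 74536) + 40496 = 50703 + 40496 = 91199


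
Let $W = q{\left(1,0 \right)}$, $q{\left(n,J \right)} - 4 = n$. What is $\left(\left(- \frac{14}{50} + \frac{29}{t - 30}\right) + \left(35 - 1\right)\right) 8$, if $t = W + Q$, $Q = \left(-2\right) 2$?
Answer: $\frac{6544}{25} \approx 261.76$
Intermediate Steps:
$q{\left(n,J \right)} = 4 + n$
$W = 5$ ($W = 4 + 1 = 5$)
$Q = -4$
$t = 1$ ($t = 5 - 4 = 1$)
$\left(\left(- \frac{14}{50} + \frac{29}{t - 30}\right) + \left(35 - 1\right)\right) 8 = \left(\left(- \frac{14}{50} + \frac{29}{1 - 30}\right) + \left(35 - 1\right)\right) 8 = \left(\left(\left(-14\right) \frac{1}{50} + \frac{29}{1 - 30}\right) + \left(35 - 1\right)\right) 8 = \left(\left(- \frac{7}{25} + \frac{29}{-29}\right) + 34\right) 8 = \left(\left(- \frac{7}{25} + 29 \left(- \frac{1}{29}\right)\right) + 34\right) 8 = \left(\left(- \frac{7}{25} - 1\right) + 34\right) 8 = \left(- \frac{32}{25} + 34\right) 8 = \frac{818}{25} \cdot 8 = \frac{6544}{25}$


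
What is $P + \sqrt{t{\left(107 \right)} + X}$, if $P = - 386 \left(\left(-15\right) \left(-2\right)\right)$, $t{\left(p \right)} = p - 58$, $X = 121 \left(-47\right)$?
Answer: $-11580 + i \sqrt{5638} \approx -11580.0 + 75.087 i$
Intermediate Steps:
$X = -5687$
$t{\left(p \right)} = -58 + p$ ($t{\left(p \right)} = p - 58 = -58 + p$)
$P = -11580$ ($P = \left(-386\right) 30 = -11580$)
$P + \sqrt{t{\left(107 \right)} + X} = -11580 + \sqrt{\left(-58 + 107\right) - 5687} = -11580 + \sqrt{49 - 5687} = -11580 + \sqrt{-5638} = -11580 + i \sqrt{5638}$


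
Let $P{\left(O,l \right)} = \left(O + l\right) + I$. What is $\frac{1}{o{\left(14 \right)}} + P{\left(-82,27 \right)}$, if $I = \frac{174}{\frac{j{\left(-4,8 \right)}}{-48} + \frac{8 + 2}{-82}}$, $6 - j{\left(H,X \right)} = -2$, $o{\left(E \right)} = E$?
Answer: $- \frac{653855}{994} \approx -657.8$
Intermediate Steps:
$j{\left(H,X \right)} = 8$ ($j{\left(H,X \right)} = 6 - -2 = 6 + 2 = 8$)
$I = - \frac{42804}{71}$ ($I = \frac{174}{\frac{8}{-48} + \frac{8 + 2}{-82}} = \frac{174}{8 \left(- \frac{1}{48}\right) + 10 \left(- \frac{1}{82}\right)} = \frac{174}{- \frac{1}{6} - \frac{5}{41}} = \frac{174}{- \frac{71}{246}} = 174 \left(- \frac{246}{71}\right) = - \frac{42804}{71} \approx -602.87$)
$P{\left(O,l \right)} = - \frac{42804}{71} + O + l$ ($P{\left(O,l \right)} = \left(O + l\right) - \frac{42804}{71} = - \frac{42804}{71} + O + l$)
$\frac{1}{o{\left(14 \right)}} + P{\left(-82,27 \right)} = \frac{1}{14} - \frac{46709}{71} = - \frac{653855}{994}$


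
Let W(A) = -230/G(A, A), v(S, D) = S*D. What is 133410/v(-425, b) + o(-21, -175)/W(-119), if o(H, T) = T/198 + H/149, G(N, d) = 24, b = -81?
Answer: 344528416/86514615 ≈ 3.9823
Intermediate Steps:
o(H, T) = H/149 + T/198 (o(H, T) = T*(1/198) + H*(1/149) = T/198 + H/149 = H/149 + T/198)
v(S, D) = D*S
W(A) = -115/12 (W(A) = -230/24 = -230*1/24 = -115/12)
133410/v(-425, b) + o(-21, -175)/W(-119) = 133410/((-81*(-425))) + ((1/149)*(-21) + (1/198)*(-175))/(-115/12) = 133410/34425 + (-21/149 - 175/198)*(-12/115) = 133410*(1/34425) - 30233/29502*(-12/115) = 8894/2295 + 60466/565455 = 344528416/86514615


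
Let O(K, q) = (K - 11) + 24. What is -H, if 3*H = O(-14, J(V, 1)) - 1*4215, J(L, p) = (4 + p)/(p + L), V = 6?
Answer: 4216/3 ≈ 1405.3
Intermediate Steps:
J(L, p) = (4 + p)/(L + p)
O(K, q) = 13 + K (O(K, q) = (-11 + K) + 24 = 13 + K)
H = -4216/3 (H = ((13 - 14) - 1*4215)/3 = (-1 - 4215)/3 = (1/3)*(-4216) = -4216/3 ≈ -1405.3)
-H = -1*(-4216/3) = 4216/3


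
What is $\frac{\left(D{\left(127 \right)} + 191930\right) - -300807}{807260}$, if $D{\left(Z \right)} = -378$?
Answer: $\frac{492359}{807260} \approx 0.60991$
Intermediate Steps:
$\frac{\left(D{\left(127 \right)} + 191930\right) - -300807}{807260} = \frac{\left(-378 + 191930\right) - -300807}{807260} = \left(191552 + 300807\right) \frac{1}{807260} = 492359 \cdot \frac{1}{807260} = \frac{492359}{807260}$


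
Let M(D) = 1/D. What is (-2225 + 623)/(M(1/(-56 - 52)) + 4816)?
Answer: -801/2354 ≈ -0.34027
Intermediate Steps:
(-2225 + 623)/(M(1/(-56 - 52)) + 4816) = (-2225 + 623)/(1/(1/(-56 - 52)) + 4816) = -1602/(1/(1/(-108)) + 4816) = -1602/(1/(-1/108) + 4816) = -1602/(-108 + 4816) = -1602/4708 = -1602*1/4708 = -801/2354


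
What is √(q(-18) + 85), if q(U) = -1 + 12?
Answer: 4*√6 ≈ 9.7980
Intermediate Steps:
q(U) = 11
√(q(-18) + 85) = √(11 + 85) = √96 = 4*√6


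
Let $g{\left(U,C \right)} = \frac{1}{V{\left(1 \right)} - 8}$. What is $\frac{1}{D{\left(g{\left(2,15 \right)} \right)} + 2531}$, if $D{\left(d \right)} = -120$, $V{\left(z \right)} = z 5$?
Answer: $\frac{1}{2411} \approx 0.00041477$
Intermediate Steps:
$V{\left(z \right)} = 5 z$
$g{\left(U,C \right)} = - \frac{1}{3}$ ($g{\left(U,C \right)} = \frac{1}{5 \cdot 1 - 8} = \frac{1}{5 - 8} = \frac{1}{-3} = - \frac{1}{3}$)
$\frac{1}{D{\left(g{\left(2,15 \right)} \right)} + 2531} = \frac{1}{-120 + 2531} = \frac{1}{2411}$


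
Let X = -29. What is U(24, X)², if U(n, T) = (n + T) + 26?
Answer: 441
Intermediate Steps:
U(n, T) = 26 + T + n (U(n, T) = (T + n) + 26 = 26 + T + n)
U(24, X)² = (26 - 29 + 24)² = 21² = 441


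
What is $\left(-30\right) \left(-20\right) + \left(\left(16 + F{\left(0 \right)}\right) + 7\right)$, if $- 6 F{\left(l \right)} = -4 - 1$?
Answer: $\frac{3743}{6} \approx 623.83$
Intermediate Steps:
$F{\left(l \right)} = \frac{5}{6}$ ($F{\left(l \right)} = - \frac{-4 - 1}{6} = \left(- \frac{1}{6}\right) \left(-5\right) = \frac{5}{6}$)
$\left(-30\right) \left(-20\right) + \left(\left(16 + F{\left(0 \right)}\right) + 7\right) = \left(-30\right) \left(-20\right) + \left(\left(16 + \frac{5}{6}\right) + 7\right) = 600 + \left(\frac{101}{6} + 7\right) = 600 + \frac{143}{6} = \frac{3743}{6}$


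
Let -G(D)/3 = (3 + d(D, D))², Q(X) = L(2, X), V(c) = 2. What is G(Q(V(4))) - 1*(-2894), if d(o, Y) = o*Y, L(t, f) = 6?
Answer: -1669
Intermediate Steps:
d(o, Y) = Y*o
Q(X) = 6
G(D) = -3*(3 + D²)² (G(D) = -3*(3 + D*D)² = -3*(3 + D²)²)
G(Q(V(4))) - 1*(-2894) = -3*(3 + 6²)² - 1*(-2894) = -3*(3 + 36)² + 2894 = -3*39² + 2894 = -3*1521 + 2894 = -4563 + 2894 = -1669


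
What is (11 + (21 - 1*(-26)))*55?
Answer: 3190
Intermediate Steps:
(11 + (21 - 1*(-26)))*55 = (11 + (21 + 26))*55 = (11 + 47)*55 = 58*55 = 3190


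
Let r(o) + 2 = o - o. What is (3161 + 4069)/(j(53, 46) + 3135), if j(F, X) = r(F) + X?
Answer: 7230/3179 ≈ 2.2743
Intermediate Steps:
r(o) = -2 (r(o) = -2 + (o - o) = -2 + 0 = -2)
j(F, X) = -2 + X
(3161 + 4069)/(j(53, 46) + 3135) = (3161 + 4069)/((-2 + 46) + 3135) = 7230/(44 + 3135) = 7230/3179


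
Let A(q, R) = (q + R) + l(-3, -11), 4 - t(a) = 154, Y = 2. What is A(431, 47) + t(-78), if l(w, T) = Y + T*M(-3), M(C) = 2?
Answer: 308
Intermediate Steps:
t(a) = -150 (t(a) = 4 - 1*154 = 4 - 154 = -150)
l(w, T) = 2 + 2*T (l(w, T) = 2 + T*2 = 2 + 2*T)
A(q, R) = -20 + R + q (A(q, R) = (q + R) + (2 + 2*(-11)) = (R + q) + (2 - 22) = (R + q) - 20 = -20 + R + q)
A(431, 47) + t(-78) = (-20 + 47 + 431) - 150 = 458 - 150 = 308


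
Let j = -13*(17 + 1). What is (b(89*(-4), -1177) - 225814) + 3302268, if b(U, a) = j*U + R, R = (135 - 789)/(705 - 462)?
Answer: 255940180/81 ≈ 3.1598e+6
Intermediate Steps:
R = -218/81 (R = -654/243 = -654*1/243 = -218/81 ≈ -2.6914)
j = -234 (j = -13*18 = -234)
b(U, a) = -218/81 - 234*U (b(U, a) = -234*U - 218/81 = -218/81 - 234*U)
(b(89*(-4), -1177) - 225814) + 3302268 = ((-218/81 - 20826*(-4)) - 225814) + 3302268 = ((-218/81 - 234*(-356)) - 225814) + 3302268 = ((-218/81 + 83304) - 225814) + 3302268 = (6747406/81 - 225814) + 3302268 = -11543528/81 + 3302268 = 255940180/81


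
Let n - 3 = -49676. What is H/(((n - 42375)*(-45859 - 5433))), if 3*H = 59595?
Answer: 19865/4721326016 ≈ 4.2075e-6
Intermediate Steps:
H = 19865 (H = (⅓)*59595 = 19865)
n = -49673 (n = 3 - 49676 = -49673)
H/(((n - 42375)*(-45859 - 5433))) = 19865/(((-49673 - 42375)*(-45859 - 5433))) = 19865/((-92048*(-51292))) = 19865/4721326016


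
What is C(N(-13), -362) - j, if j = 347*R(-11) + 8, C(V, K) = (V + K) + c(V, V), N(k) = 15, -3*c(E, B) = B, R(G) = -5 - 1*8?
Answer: 4151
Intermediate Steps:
R(G) = -13 (R(G) = -5 - 8 = -13)
c(E, B) = -B/3
C(V, K) = K + 2*V/3 (C(V, K) = (V + K) - V/3 = (K + V) - V/3 = K + 2*V/3)
j = -4503 (j = 347*(-13) + 8 = -4511 + 8 = -4503)
C(N(-13), -362) - j = (-362 + (⅔)*15) - 1*(-4503) = (-362 + 10) + 4503 = -352 + 4503 = 4151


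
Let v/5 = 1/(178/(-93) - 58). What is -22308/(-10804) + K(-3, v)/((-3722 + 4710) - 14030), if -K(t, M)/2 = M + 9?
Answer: 202774555707/98140867412 ≈ 2.0662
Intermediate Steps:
v = -465/5572 (v = 5/(178/(-93) - 58) = 5/(178*(-1/93) - 58) = 5/(-178/93 - 58) = 5/(-5572/93) = 5*(-93/5572) = -465/5572 ≈ -0.083453)
K(t, M) = -18 - 2*M (K(t, M) = -2*(M + 9) = -2*(9 + M) = -18 - 2*M)
-22308/(-10804) + K(-3, v)/((-3722 + 4710) - 14030) = -22308/(-10804) + (-18 - 2*(-465/5572))/((-3722 + 4710) - 14030) = -22308*(-1/10804) + (-18 + 465/2786)/(988 - 14030) = 5577/2701 - 49683/2786/(-13042) = 5577/2701 - 49683/2786*(-1/13042) = 5577/2701 + 49683/36335012 = 202774555707/98140867412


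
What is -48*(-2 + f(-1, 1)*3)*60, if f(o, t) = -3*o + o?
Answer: -11520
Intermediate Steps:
f(o, t) = -2*o
-48*(-2 + f(-1, 1)*3)*60 = -48*(-2 - 2*(-1)*3)*60 = -48*(-2 + 2*3)*60 = -48*(-2 + 6)*60 = -48*4*60 = -192*60 = -11520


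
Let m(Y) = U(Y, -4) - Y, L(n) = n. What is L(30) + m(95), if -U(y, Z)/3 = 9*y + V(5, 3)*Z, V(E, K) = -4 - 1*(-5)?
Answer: -2618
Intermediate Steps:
V(E, K) = 1 (V(E, K) = -4 + 5 = 1)
U(y, Z) = -27*y - 3*Z (U(y, Z) = -3*(9*y + 1*Z) = -3*(9*y + Z) = -3*(Z + 9*y) = -27*y - 3*Z)
m(Y) = 12 - 28*Y (m(Y) = (-27*Y - 3*(-4)) - Y = (-27*Y + 12) - Y = (12 - 27*Y) - Y = 12 - 28*Y)
L(30) + m(95) = 30 + (12 - 28*95) = 30 + (12 - 2660) = 30 - 2648 = -2618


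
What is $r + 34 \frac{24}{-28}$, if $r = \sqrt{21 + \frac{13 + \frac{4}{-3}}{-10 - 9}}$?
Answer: $- \frac{204}{7} + \frac{\sqrt{66234}}{57} \approx -24.628$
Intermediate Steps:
$r = \frac{\sqrt{66234}}{57}$ ($r = \sqrt{21 + \frac{13 + 4 \left(- \frac{1}{3}\right)}{-19}} = \sqrt{21 + \left(13 - \frac{4}{3}\right) \left(- \frac{1}{19}\right)} = \sqrt{21 + \frac{35}{3} \left(- \frac{1}{19}\right)} = \sqrt{21 - \frac{35}{57}} = \sqrt{\frac{1162}{57}} = \frac{\sqrt{66234}}{57} \approx 4.5151$)
$r + 34 \frac{24}{-28} = \frac{\sqrt{66234}}{57} + 34 \frac{24}{-28} = \frac{\sqrt{66234}}{57} + 34 \cdot 24 \left(- \frac{1}{28}\right) = \frac{\sqrt{66234}}{57} + 34 \left(- \frac{6}{7}\right) = \frac{\sqrt{66234}}{57} - \frac{204}{7} = - \frac{204}{7} + \frac{\sqrt{66234}}{57}$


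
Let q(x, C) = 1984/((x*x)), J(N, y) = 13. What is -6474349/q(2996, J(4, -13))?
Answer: -3632116263349/124 ≈ -2.9291e+10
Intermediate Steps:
q(x, C) = 1984/x² (q(x, C) = 1984/(x²) = 1984/x²)
-6474349/q(2996, J(4, -13)) = -6474349/(1984/2996²) = -6474349/(1984*(1/8976016)) = -6474349/124/561001 = -6474349*561001/124 = -3632116263349/124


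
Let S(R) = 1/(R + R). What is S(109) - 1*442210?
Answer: -96401779/218 ≈ -4.4221e+5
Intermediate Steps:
S(R) = 1/(2*R)
S(109) - 1*442210 = (1/2)/109 - 1*442210 = (1/2)*(1/109) - 442210 = 1/218 - 442210 = -96401779/218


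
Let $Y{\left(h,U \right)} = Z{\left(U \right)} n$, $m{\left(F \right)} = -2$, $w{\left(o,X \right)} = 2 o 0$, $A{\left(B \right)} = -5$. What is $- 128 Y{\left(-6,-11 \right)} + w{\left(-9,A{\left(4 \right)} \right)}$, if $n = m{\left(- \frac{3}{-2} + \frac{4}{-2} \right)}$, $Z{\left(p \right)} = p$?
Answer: $-2816$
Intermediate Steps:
$w{\left(o,X \right)} = 0$
$n = -2$
$Y{\left(h,U \right)} = - 2 U$ ($Y{\left(h,U \right)} = U \left(-2\right) = - 2 U$)
$- 128 Y{\left(-6,-11 \right)} + w{\left(-9,A{\left(4 \right)} \right)} = - 128 \left(\left(-2\right) \left(-11\right)\right) + 0 = \left(-128\right) 22 + 0 = -2816 + 0 = -2816$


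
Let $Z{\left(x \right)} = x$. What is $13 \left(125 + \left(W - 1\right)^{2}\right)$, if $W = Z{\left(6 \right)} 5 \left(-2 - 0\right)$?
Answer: $49998$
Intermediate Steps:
$W = -60$ ($W = 6 \cdot 5 \left(-2 - 0\right) = 30 \left(-2 + 0\right) = 30 \left(-2\right) = -60$)
$13 \left(125 + \left(W - 1\right)^{2}\right) = 13 \left(125 + \left(-60 - 1\right)^{2}\right) = 13 \left(125 + \left(-61\right)^{2}\right) = 13 \left(125 + 3721\right) = 13 \cdot 3846 = 49998$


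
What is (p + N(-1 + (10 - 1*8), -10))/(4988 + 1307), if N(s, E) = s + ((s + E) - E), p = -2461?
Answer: -2459/6295 ≈ -0.39063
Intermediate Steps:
N(s, E) = 2*s (N(s, E) = s + ((E + s) - E) = s + s = 2*s)
(p + N(-1 + (10 - 1*8), -10))/(4988 + 1307) = (-2461 + 2*(-1 + (10 - 1*8)))/(4988 + 1307) = (-2461 + 2*(-1 + (10 - 8)))/6295 = (-2461 + 2*(-1 + 2))*(1/6295) = (-2461 + 2*1)*(1/6295) = (-2461 + 2)*(1/6295) = -2459*1/6295 = -2459/6295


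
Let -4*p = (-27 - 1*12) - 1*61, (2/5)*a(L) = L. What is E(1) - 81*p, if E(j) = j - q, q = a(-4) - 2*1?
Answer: -2012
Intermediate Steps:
a(L) = 5*L/2
q = -12 (q = (5/2)*(-4) - 2*1 = -10 - 2 = -12)
p = 25 (p = -((-27 - 1*12) - 1*61)/4 = -((-27 - 12) - 61)/4 = -(-39 - 61)/4 = -¼*(-100) = 25)
E(j) = 12 + j (E(j) = j - 1*(-12) = j + 12 = 12 + j)
E(1) - 81*p = (12 + 1) - 81*25 = 13 - 2025 = -2012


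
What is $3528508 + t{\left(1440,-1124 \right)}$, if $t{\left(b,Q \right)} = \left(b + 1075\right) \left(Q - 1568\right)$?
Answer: $-3241872$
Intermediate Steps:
$t{\left(b,Q \right)} = \left(-1568 + Q\right) \left(1075 + b\right)$ ($t{\left(b,Q \right)} = \left(1075 + b\right) \left(-1568 + Q\right) = \left(-1568 + Q\right) \left(1075 + b\right)$)
$3528508 + t{\left(1440,-1124 \right)} = 3528508 - 6770380 = -3241872$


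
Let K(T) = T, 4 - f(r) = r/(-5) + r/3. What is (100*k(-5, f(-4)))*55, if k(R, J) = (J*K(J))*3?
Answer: 1017280/3 ≈ 3.3909e+5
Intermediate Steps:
f(r) = 4 - 2*r/15 (f(r) = 4 - (r/(-5) + r/3) = 4 - (r*(-⅕) + r*(⅓)) = 4 - (-r/5 + r/3) = 4 - 2*r/15)
k(R, J) = 3*J² (k(R, J) = (J*J)*3 = J²*3 = 3*J²)
(100*k(-5, f(-4)))*55 = (100*(3*(4 - 2/15*(-4))²))*55 = (100*(3*(4 + 8/15)²))*55 = (100*(3*(68/15)²))*55 = (100*(3*(4624/225)))*55 = (100*(4624/75))*55 = (18496/3)*55 = 1017280/3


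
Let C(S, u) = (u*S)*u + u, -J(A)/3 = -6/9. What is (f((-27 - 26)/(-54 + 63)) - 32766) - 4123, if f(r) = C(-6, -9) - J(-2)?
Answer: -37386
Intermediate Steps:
J(A) = 2 (J(A) = -(-18)/9 = -3*(-⅔) = 2)
C(S, u) = u + S*u² (C(S, u) = (S*u)*u + u = S*u² + u = u + S*u²)
f(r) = -497 (f(r) = -9*(1 - 6*(-9)) - 1*2 = -9*(1 + 54) - 2 = -9*55 - 2 = -495 - 2 = -497)
(f((-27 - 26)/(-54 + 63)) - 32766) - 4123 = (-497 - 32766) - 4123 = -33263 - 4123 = -37386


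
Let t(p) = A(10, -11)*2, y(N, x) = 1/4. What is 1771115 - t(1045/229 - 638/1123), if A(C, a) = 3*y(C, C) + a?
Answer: 3542271/2 ≈ 1.7711e+6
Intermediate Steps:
y(N, x) = ¼
A(C, a) = ¾ + a (A(C, a) = 3*(¼) + a = ¾ + a)
t(p) = -41/2 (t(p) = (¾ - 11)*2 = -41/4*2 = -41/2)
1771115 - t(1045/229 - 638/1123) = 1771115 - 1*(-41/2) = 1771115 + 41/2 = 3542271/2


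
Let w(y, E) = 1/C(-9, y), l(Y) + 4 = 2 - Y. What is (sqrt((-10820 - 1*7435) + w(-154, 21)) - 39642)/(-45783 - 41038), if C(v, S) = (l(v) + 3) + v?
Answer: 39642/86821 - I*sqrt(18254)/86821 ≈ 0.45659 - 0.0015562*I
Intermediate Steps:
l(Y) = -2 - Y (l(Y) = -4 + (2 - Y) = -2 - Y)
C(v, S) = 1 (C(v, S) = ((-2 - v) + 3) + v = (1 - v) + v = 1)
w(y, E) = 1 (w(y, E) = 1/1 = 1)
(sqrt((-10820 - 1*7435) + w(-154, 21)) - 39642)/(-45783 - 41038) = (sqrt((-10820 - 1*7435) + 1) - 39642)/(-45783 - 41038) = (sqrt((-10820 - 7435) + 1) - 39642)/(-86821) = (sqrt(-18255 + 1) - 39642)*(-1/86821) = (sqrt(-18254) - 39642)*(-1/86821) = (I*sqrt(18254) - 39642)*(-1/86821) = (-39642 + I*sqrt(18254))*(-1/86821) = 39642/86821 - I*sqrt(18254)/86821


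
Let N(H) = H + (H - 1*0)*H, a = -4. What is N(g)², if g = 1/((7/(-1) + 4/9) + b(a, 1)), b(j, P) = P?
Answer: 136161/6250000 ≈ 0.021786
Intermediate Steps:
g = -9/50 (g = 1/((7/(-1) + 4/9) + 1) = 1/((7*(-1) + 4*(⅑)) + 1) = 1/((-7 + 4/9) + 1) = 1/(-59/9 + 1) = 1/(-50/9) = -9/50 ≈ -0.18000)
N(H) = H + H² (N(H) = H + (H + 0)*H = H + H*H = H + H²)
N(g)² = (-9*(1 - 9/50)/50)² = (-9/50*41/50)² = (-369/2500)² = 136161/6250000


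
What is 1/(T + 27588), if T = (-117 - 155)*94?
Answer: 1/2020 ≈ 0.00049505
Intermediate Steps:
T = -25568 (T = -272*94 = -25568)
1/(T + 27588) = 1/(-25568 + 27588) = 1/2020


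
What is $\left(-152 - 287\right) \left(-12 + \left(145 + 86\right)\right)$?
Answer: $-96141$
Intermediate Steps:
$\left(-152 - 287\right) \left(-12 + \left(145 + 86\right)\right) = - 439 \left(-12 + 231\right) = \left(-439\right) 219 = -96141$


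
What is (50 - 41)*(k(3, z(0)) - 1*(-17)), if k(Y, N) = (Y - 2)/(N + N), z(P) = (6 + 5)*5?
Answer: 16839/110 ≈ 153.08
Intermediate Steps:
z(P) = 55 (z(P) = 11*5 = 55)
k(Y, N) = (-2 + Y)/(2*N) (k(Y, N) = (-2 + Y)/((2*N)) = (-2 + Y)*(1/(2*N)) = (-2 + Y)/(2*N))
(50 - 41)*(k(3, z(0)) - 1*(-17)) = (50 - 41)*((½)*(-2 + 3)/55 - 1*(-17)) = 9*((½)*(1/55)*1 + 17) = 9*(1/110 + 17) = 9*(1871/110) = 16839/110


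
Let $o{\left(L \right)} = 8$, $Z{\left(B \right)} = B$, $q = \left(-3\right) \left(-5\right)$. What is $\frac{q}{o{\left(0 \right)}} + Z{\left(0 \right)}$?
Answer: $\frac{15}{8} \approx 1.875$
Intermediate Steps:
$q = 15$
$\frac{q}{o{\left(0 \right)}} + Z{\left(0 \right)} = \frac{1}{8} \cdot 15 + 0 = \frac{15}{8} + 0 = \frac{15}{8}$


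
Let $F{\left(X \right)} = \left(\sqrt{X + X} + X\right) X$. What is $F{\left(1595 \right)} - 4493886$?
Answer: $-1949861 + 1595 \sqrt{3190} \approx -1.8598 \cdot 10^{6}$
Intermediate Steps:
$F{\left(X \right)} = X \left(X + \sqrt{2} \sqrt{X}\right)$ ($F{\left(X \right)} = \left(\sqrt{2 X} + X\right) X = \left(\sqrt{2} \sqrt{X} + X\right) X = \left(X + \sqrt{2} \sqrt{X}\right) X = X \left(X + \sqrt{2} \sqrt{X}\right)$)
$F{\left(1595 \right)} - 4493886 = \left(1595^{2} + \sqrt{2} \cdot 1595^{\frac{3}{2}}\right) - 4493886 = \left(2544025 + \sqrt{2} \cdot 1595 \sqrt{1595}\right) - 4493886 = \left(2544025 + 1595 \sqrt{3190}\right) - 4493886 = -1949861 + 1595 \sqrt{3190}$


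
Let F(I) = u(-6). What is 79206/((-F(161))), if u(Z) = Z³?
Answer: 13201/36 ≈ 366.69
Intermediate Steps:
F(I) = -216 (F(I) = (-6)³ = -216)
79206/((-F(161))) = 79206/((-1*(-216))) = 79206/216 = 79206*(1/216) = 13201/36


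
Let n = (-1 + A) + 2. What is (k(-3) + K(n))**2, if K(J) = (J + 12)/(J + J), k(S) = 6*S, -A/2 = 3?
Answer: 34969/100 ≈ 349.69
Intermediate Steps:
A = -6 (A = -2*3 = -6)
n = -5 (n = (-1 - 6) + 2 = -7 + 2 = -5)
K(J) = (12 + J)/(2*J) (K(J) = (12 + J)/((2*J)) = (12 + J)*(1/(2*J)) = (12 + J)/(2*J))
(k(-3) + K(n))**2 = (6*(-3) + (1/2)*(12 - 5)/(-5))**2 = (-18 + (1/2)*(-1/5)*7)**2 = (-18 - 7/10)**2 = (-187/10)**2 = 34969/100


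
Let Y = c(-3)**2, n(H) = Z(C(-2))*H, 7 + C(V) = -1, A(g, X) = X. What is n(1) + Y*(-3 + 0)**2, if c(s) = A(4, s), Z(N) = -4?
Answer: 77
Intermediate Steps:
C(V) = -8 (C(V) = -7 - 1 = -8)
c(s) = s
n(H) = -4*H
Y = 9 (Y = (-3)**2 = 9)
n(1) + Y*(-3 + 0)**2 = -4*1 + 9*(-3 + 0)**2 = -4 + 9*(-3)**2 = -4 + 9*9 = -4 + 81 = 77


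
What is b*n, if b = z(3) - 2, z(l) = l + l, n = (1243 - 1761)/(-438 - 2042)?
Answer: 259/310 ≈ 0.83548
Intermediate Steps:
n = 259/1240 (n = -518/(-2480) = -518*(-1/2480) = 259/1240 ≈ 0.20887)
z(l) = 2*l
b = 4 (b = 2*3 - 2 = 6 - 2 = 4)
b*n = 4*(259/1240) = 259/310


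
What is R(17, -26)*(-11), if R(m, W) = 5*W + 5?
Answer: 1375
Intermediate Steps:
R(m, W) = 5 + 5*W
R(17, -26)*(-11) = (5 + 5*(-26))*(-11) = (5 - 130)*(-11) = -125*(-11) = 1375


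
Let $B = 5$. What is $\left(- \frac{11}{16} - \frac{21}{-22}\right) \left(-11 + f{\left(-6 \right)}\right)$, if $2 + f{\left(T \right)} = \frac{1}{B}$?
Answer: $- \frac{188}{55} \approx -3.4182$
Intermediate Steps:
$f{\left(T \right)} = - \frac{9}{5}$ ($f{\left(T \right)} = -2 + \frac{1}{5} = - \frac{9}{5}$)
$\left(- \frac{11}{16} - \frac{21}{-22}\right) \left(-11 + f{\left(-6 \right)}\right) = \left(- \frac{11}{16} - \frac{21}{-22}\right) \left(-11 - \frac{9}{5}\right) = \left(\left(-11\right) \frac{1}{16} - - \frac{21}{22}\right) \left(- \frac{64}{5}\right) = \left(- \frac{11}{16} + \frac{21}{22}\right) \left(- \frac{64}{5}\right) = \frac{47}{176} \left(- \frac{64}{5}\right) = - \frac{188}{55}$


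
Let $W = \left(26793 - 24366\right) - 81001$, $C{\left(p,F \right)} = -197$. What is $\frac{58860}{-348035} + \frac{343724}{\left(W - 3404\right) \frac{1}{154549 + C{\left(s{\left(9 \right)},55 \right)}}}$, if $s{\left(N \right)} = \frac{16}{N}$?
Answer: $- \frac{1846482315536876}{2853121323} \approx -6.4718 \cdot 10^{5}$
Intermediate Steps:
$W = -78574$ ($W = 2427 - 81001 = -78574$)
$\frac{58860}{-348035} + \frac{343724}{\left(W - 3404\right) \frac{1}{154549 + C{\left(s{\left(9 \right)},55 \right)}}} = \frac{58860}{-348035} + \frac{343724}{\left(-78574 - 3404\right) \frac{1}{154549 - 197}} = 58860 \left(- \frac{1}{348035}\right) + \frac{343724}{\left(-81978\right) \frac{1}{154352}} = - \frac{11772}{69607} + \frac{343724}{\left(-81978\right) \frac{1}{154352}} = - \frac{11772}{69607} + \frac{343724}{- \frac{40989}{77176}} = - \frac{11772}{69607} + 343724 \left(- \frac{77176}{40989}\right) = - \frac{11772}{69607} - \frac{26527243424}{40989} = - \frac{1846482315536876}{2853121323}$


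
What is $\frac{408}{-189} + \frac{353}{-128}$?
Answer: $- \frac{39647}{8064} \approx -4.9165$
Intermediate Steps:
$\frac{408}{-189} + \frac{353}{-128} = 408 \left(- \frac{1}{189}\right) + 353 \left(- \frac{1}{128}\right) = - \frac{136}{63} - \frac{353}{128} = - \frac{39647}{8064}$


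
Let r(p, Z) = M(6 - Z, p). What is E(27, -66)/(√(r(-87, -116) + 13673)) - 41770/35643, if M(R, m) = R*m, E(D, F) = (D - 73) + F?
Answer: -41770/35643 - 16*√3059/437 ≈ -3.1969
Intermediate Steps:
E(D, F) = -73 + D + F (E(D, F) = (-73 + D) + F = -73 + D + F)
r(p, Z) = p*(6 - Z) (r(p, Z) = (6 - Z)*p = p*(6 - Z))
E(27, -66)/(√(r(-87, -116) + 13673)) - 41770/35643 = (-73 + 27 - 66)/(√(-87*(6 - 1*(-116)) + 13673)) - 41770/35643 = -112/√(-87*(6 + 116) + 13673) - 41770*1/35643 = -112/√(-87*122 + 13673) - 41770/35643 = -112/√(-10614 + 13673) - 41770/35643 = -112*√3059/3059 - 41770/35643 = -16*√3059/437 - 41770/35643 = -41770/35643 - 16*√3059/437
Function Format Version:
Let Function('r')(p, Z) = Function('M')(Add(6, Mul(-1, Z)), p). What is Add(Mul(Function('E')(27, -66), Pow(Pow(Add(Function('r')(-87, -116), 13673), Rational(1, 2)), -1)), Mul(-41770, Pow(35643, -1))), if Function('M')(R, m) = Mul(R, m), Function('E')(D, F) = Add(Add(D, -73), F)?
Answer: Add(Rational(-41770, 35643), Mul(Rational(-16, 437), Pow(3059, Rational(1, 2)))) ≈ -3.1969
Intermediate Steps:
Function('E')(D, F) = Add(-73, D, F) (Function('E')(D, F) = Add(Add(-73, D), F) = Add(-73, D, F))
Function('r')(p, Z) = Mul(p, Add(6, Mul(-1, Z))) (Function('r')(p, Z) = Mul(Add(6, Mul(-1, Z)), p) = Mul(p, Add(6, Mul(-1, Z))))
Add(Mul(Function('E')(27, -66), Pow(Pow(Add(Function('r')(-87, -116), 13673), Rational(1, 2)), -1)), Mul(-41770, Pow(35643, -1))) = Add(Mul(Add(-73, 27, -66), Pow(Pow(Add(Mul(-87, Add(6, Mul(-1, -116))), 13673), Rational(1, 2)), -1)), Mul(-41770, Pow(35643, -1))) = Add(Mul(-112, Pow(Pow(Add(Mul(-87, Add(6, 116)), 13673), Rational(1, 2)), -1)), Mul(-41770, Rational(1, 35643))) = Add(Mul(-112, Pow(Pow(Add(Mul(-87, 122), 13673), Rational(1, 2)), -1)), Rational(-41770, 35643)) = Add(Mul(-112, Pow(Pow(Add(-10614, 13673), Rational(1, 2)), -1)), Rational(-41770, 35643)) = Add(Mul(-112, Pow(Pow(3059, Rational(1, 2)), -1)), Rational(-41770, 35643)) = Add(Mul(-112, Mul(Rational(1, 3059), Pow(3059, Rational(1, 2)))), Rational(-41770, 35643)) = Add(Mul(Rational(-16, 437), Pow(3059, Rational(1, 2))), Rational(-41770, 35643)) = Add(Rational(-41770, 35643), Mul(Rational(-16, 437), Pow(3059, Rational(1, 2))))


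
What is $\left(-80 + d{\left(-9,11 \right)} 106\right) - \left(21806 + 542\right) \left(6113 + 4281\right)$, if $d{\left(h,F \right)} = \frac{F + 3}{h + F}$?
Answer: $-232284450$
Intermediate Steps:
$d{\left(h,F \right)} = \frac{3 + F}{F + h}$
$\left(-80 + d{\left(-9,11 \right)} 106\right) - \left(21806 + 542\right) \left(6113 + 4281\right) = \left(-80 + \frac{3 + 11}{11 - 9} \cdot 106\right) - \left(21806 + 542\right) \left(6113 + 4281\right) = \left(-80 + \frac{1}{2} \cdot 14 \cdot 106\right) - 22348 \cdot 10394 = \left(-80 + \frac{1}{2} \cdot 14 \cdot 106\right) - 232285112 = \left(-80 + 7 \cdot 106\right) - 232285112 = \left(-80 + 742\right) - 232285112 = 662 - 232285112 = -232284450$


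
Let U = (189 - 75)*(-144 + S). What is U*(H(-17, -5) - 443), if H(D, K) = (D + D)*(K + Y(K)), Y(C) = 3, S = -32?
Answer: 7524000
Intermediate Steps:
H(D, K) = 2*D*(3 + K) (H(D, K) = (D + D)*(K + 3) = (2*D)*(3 + K) = 2*D*(3 + K))
U = -20064 (U = (189 - 75)*(-144 - 32) = 114*(-176) = -20064)
U*(H(-17, -5) - 443) = -20064*(2*(-17)*(3 - 5) - 443) = -20064*(2*(-17)*(-2) - 443) = -20064*(68 - 443) = -20064*(-375) = 7524000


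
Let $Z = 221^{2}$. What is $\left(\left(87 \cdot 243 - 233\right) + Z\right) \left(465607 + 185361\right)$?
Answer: $45404367032$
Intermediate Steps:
$Z = 48841$
$\left(\left(87 \cdot 243 - 233\right) + Z\right) \left(465607 + 185361\right) = \left(\left(87 \cdot 243 - 233\right) + 48841\right) \left(465607 + 185361\right) = \left(\left(21141 - 233\right) + 48841\right) 650968 = \left(20908 + 48841\right) 650968 = 69749 \cdot 650968 = 45404367032$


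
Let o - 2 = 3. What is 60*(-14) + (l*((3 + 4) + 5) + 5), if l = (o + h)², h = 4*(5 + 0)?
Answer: 6665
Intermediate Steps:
o = 5 (o = 2 + 3 = 5)
h = 20 (h = 4*5 = 20)
l = 625 (l = (5 + 20)² = 25² = 625)
60*(-14) + (l*((3 + 4) + 5) + 5) = 60*(-14) + (625*((3 + 4) + 5) + 5) = -840 + (625*(7 + 5) + 5) = -840 + (625*12 + 5) = -840 + (7500 + 5) = -840 + 7505 = 6665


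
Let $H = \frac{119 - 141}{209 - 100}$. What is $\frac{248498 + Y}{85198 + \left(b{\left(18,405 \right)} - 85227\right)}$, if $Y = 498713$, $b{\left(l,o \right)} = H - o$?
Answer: $- \frac{81445999}{47328} \approx -1720.9$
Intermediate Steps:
$H = - \frac{22}{109} \approx -0.20183$
$b{\left(l,o \right)} = - \frac{22}{109} - o$
$\frac{248498 + Y}{85198 + \left(b{\left(18,405 \right)} - 85227\right)} = \frac{248498 + 498713}{85198 - \frac{9333910}{109}} = \frac{747211}{85198 - \frac{9333910}{109}} = \frac{747211}{- \frac{47328}{109}} = 747211 \left(- \frac{109}{47328}\right) = - \frac{81445999}{47328}$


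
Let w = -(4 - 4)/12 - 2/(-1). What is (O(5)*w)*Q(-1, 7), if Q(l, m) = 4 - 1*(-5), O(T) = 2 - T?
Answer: -54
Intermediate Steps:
Q(l, m) = 9 (Q(l, m) = 4 + 5 = 9)
w = 2 (w = -1*0*(1/12) - 2*(-1) = 0*(1/12) + 2 = 0 + 2 = 2)
(O(5)*w)*Q(-1, 7) = ((2 - 1*5)*2)*9 = ((2 - 5)*2)*9 = -3*2*9 = -6*9 = -54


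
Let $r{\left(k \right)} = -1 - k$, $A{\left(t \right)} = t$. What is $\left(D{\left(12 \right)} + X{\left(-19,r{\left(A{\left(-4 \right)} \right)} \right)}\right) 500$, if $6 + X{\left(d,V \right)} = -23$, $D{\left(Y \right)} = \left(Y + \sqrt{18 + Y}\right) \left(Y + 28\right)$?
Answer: $225500 + 20000 \sqrt{30} \approx 3.3504 \cdot 10^{5}$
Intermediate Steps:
$D{\left(Y \right)} = \left(28 + Y\right) \left(Y + \sqrt{18 + Y}\right)$ ($D{\left(Y \right)} = \left(Y + \sqrt{18 + Y}\right) \left(28 + Y\right) = \left(28 + Y\right) \left(Y + \sqrt{18 + Y}\right)$)
$X{\left(d,V \right)} = -29$ ($X{\left(d,V \right)} = -6 - 23 = -29$)
$\left(D{\left(12 \right)} + X{\left(-19,r{\left(A{\left(-4 \right)} \right)} \right)}\right) 500 = \left(\left(12^{2} + 28 \cdot 12 + 28 \sqrt{18 + 12} + 12 \sqrt{18 + 12}\right) - 29\right) 500 = \left(\left(144 + 336 + 28 \sqrt{30} + 12 \sqrt{30}\right) - 29\right) 500 = \left(\left(480 + 40 \sqrt{30}\right) - 29\right) 500 = \left(451 + 40 \sqrt{30}\right) 500 = 225500 + 20000 \sqrt{30}$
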